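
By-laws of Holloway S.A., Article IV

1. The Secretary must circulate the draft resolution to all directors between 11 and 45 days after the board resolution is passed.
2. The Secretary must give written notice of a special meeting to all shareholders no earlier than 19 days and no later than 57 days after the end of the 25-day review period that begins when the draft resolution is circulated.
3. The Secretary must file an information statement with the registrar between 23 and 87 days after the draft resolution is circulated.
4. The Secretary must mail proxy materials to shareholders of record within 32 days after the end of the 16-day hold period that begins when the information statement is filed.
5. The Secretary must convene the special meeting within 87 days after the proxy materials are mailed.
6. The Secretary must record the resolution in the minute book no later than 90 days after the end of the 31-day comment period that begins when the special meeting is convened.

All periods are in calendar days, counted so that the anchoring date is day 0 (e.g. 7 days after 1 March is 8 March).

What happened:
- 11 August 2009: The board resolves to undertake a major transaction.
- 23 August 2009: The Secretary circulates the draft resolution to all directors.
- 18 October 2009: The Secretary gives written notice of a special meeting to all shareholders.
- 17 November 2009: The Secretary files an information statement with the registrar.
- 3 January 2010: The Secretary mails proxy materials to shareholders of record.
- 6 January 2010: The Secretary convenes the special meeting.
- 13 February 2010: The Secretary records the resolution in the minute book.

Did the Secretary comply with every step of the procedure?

Yes

Step 1 — 11 and 45 days from 11 August 2009 (when the board resolution is passed) are 22 August 2009 and 25 September 2009 respectively; done 23 August 2009 — within the window.
Step 2 — 19 and 57 days from 17 September 2009 (end of the 25-day review period, which began when the draft resolution is circulated on 23 August 2009) are 6 October 2009 and 13 November 2009 respectively; done 18 October 2009, which is between those dates.
Step 3 — 23 and 87 days from 23 August 2009 (when the draft resolution is circulated) are 15 September 2009 and 18 November 2009 respectively; done 17 November 2009, which is between those dates.
Step 4 — counting 32 days from 3 December 2009 (end of the 16-day hold period, which began when the information statement is filed on 17 November 2009) gives a deadline of 4 January 2010; 3 January 2010 is within that limit.
Step 5 — counting 87 days from 3 January 2010 (when the proxy materials are mailed) gives a deadline of 31 March 2010; done 6 January 2010 — timely.
Step 6 — counting 90 days from 6 February 2010 (end of the 31-day comment period, which began when the special meeting is convened on 6 January 2010) gives a deadline of 7 May 2010; 13 February 2010 is within that limit.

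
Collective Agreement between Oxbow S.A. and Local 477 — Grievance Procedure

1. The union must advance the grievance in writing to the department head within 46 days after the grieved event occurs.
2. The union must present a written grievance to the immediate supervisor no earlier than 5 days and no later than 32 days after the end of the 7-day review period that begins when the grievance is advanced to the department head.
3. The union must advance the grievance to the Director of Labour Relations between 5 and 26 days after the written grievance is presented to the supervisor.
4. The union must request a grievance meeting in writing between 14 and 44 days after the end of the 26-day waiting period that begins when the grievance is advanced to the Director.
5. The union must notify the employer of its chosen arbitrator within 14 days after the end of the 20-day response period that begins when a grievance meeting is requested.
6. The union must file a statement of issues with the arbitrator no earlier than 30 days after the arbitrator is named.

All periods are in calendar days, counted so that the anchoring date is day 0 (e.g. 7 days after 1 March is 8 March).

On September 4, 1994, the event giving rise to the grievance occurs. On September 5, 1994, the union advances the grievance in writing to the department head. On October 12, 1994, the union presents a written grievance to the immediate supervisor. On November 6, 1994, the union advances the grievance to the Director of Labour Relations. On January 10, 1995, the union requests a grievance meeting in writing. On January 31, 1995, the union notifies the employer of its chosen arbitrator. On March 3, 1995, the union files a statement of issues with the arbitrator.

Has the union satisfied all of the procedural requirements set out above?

Step 1: 46 days after September 4, 1994 (when the grieved event occurs) is October 20, 1994; September 5, 1994 is within that limit.
Step 2: the window is 5–32 days after September 12, 1994 (end of the 7-day review period, which began when the grievance is advanced to the department head on September 5, 1994), so September 17, 1994 through October 14, 1994; October 12, 1994 falls inside that range.
Step 3: the window is 5–26 days after October 12, 1994 (when the written grievance is presented to the supervisor), so October 17, 1994 through November 7, 1994; done November 6, 1994, which is between those dates.
Step 4: the window is 14–44 days after December 2, 1994 (end of the 26-day waiting period, which began when the grievance is advanced to the Director on November 6, 1994), so December 16, 1994 through January 15, 1995; January 10, 1995 falls inside that range.
Step 5: 14 days after January 30, 1995 (end of the 20-day response period, which began when a grievance meeting is requested on January 10, 1995) is February 13, 1995; completed January 31, 1995, before the deadline.
Step 6: the earliest permitted date is 30 days after January 31, 1995 (when the arbitrator is named), i.e. March 2, 1995; done March 3, 1995 — permitted.

Yes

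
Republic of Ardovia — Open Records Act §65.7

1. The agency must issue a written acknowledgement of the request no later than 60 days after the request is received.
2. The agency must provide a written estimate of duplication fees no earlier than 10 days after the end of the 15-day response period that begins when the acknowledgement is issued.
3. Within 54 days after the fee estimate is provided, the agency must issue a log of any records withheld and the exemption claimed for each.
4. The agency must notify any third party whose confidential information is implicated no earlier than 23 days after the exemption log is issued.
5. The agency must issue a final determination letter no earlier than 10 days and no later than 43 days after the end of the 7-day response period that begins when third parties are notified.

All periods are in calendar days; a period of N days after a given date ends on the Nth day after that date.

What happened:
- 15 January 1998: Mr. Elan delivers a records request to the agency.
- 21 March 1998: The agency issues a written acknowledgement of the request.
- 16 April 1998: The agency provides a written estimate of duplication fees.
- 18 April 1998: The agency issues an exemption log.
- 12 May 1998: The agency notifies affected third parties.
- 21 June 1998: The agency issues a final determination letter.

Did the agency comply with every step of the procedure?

No

(1) due by 15 January 1998 + 60 days = 16 March 1998; done 21 March 1998 — 5 days late.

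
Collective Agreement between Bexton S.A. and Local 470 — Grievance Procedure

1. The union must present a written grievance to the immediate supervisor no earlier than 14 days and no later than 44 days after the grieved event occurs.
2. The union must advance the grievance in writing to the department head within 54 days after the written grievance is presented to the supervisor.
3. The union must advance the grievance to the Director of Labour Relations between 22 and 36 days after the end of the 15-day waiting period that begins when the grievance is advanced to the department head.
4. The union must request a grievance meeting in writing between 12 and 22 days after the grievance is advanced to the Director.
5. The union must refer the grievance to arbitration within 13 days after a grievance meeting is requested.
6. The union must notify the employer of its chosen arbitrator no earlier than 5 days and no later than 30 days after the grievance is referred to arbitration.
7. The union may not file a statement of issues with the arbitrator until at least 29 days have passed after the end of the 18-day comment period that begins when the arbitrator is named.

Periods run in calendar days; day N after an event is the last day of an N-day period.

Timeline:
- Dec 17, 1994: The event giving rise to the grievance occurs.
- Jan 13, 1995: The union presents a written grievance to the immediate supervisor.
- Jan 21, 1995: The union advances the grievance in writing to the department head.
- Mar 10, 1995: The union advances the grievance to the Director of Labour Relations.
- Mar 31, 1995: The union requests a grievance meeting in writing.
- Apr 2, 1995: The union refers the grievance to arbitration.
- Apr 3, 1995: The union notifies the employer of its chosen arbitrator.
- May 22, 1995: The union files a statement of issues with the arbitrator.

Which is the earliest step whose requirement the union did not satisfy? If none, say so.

(1) the permitted window runs from Dec 17, 1994 + 14 = Dec 31, 1994 to Dec 17, 1994 + 44 = Jan 30, 1995; done Jan 13, 1995, which is between those dates.
(2) due by Jan 13, 1995 + 54 days = Mar 8, 1995; Jan 21, 1995 is within that limit.
(3) the permitted window runs from Feb 5, 1995 + 22 = Feb 27, 1995 to Feb 5, 1995 + 36 = Mar 13, 1995; Mar 10, 1995 falls inside that range.
(4) the permitted window runs from Mar 10, 1995 + 12 = Mar 22, 1995 to Mar 10, 1995 + 22 = Apr 1, 1995; done Mar 31, 1995, which is between those dates.
(5) due by Mar 31, 1995 + 13 days = Apr 13, 1995; done Apr 2, 1995 — timely.
(6) the permitted window runs from Apr 2, 1995 + 5 = Apr 7, 1995 to Apr 2, 1995 + 30 = May 2, 1995; done Apr 3, 1995 — 4 days before the window opened.

Step 6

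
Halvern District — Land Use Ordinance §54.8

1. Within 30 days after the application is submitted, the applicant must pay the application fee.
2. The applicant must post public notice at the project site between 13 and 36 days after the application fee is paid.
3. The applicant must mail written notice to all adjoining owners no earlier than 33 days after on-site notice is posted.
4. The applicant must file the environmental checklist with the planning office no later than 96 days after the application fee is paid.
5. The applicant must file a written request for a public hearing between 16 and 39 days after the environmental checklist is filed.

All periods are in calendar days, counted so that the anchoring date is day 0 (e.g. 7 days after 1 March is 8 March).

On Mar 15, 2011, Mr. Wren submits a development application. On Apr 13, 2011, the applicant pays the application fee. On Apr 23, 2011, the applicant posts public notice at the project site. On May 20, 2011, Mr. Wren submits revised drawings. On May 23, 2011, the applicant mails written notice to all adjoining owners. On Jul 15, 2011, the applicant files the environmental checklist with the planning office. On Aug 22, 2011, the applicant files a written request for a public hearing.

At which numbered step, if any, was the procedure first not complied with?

Step 2

Step 1: 30 days after Mar 15, 2011 (when the application is submitted) is Apr 14, 2011; Apr 13, 2011 is within that limit.
Step 2: the window is 13–36 days after Apr 13, 2011 (when the application fee is paid), so Apr 26, 2011 through May 19, 2011; Apr 23, 2011 is 3 days too early.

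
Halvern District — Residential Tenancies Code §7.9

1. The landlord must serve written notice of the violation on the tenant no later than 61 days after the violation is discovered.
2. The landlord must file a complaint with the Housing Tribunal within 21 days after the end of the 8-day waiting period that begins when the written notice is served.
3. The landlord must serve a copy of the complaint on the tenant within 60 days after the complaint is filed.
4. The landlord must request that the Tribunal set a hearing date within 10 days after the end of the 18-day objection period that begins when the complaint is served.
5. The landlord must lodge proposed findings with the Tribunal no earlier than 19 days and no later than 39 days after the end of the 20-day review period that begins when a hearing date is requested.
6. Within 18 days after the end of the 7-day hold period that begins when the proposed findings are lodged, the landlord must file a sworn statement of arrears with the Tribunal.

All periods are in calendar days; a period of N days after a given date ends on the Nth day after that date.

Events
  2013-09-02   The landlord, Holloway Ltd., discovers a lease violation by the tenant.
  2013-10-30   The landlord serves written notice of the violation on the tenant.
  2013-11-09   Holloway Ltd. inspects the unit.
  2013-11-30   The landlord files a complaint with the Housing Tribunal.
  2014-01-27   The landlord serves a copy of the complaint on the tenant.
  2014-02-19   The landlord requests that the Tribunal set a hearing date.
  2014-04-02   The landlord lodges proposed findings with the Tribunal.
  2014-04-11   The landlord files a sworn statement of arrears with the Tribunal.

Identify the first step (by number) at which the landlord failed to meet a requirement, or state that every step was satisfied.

Step 1: 61 days after 2013-09-02 (when the violation is discovered) is 2013-11-02; completed 2013-10-30, before the deadline.
Step 2: 21 days after 2013-11-07 (end of the 8-day waiting period, which began when the written notice is served on 2013-10-30) is 2013-11-28; done 2013-11-30 — 2 days late.
No need to go further; step 2 was not satisfied.

Step 2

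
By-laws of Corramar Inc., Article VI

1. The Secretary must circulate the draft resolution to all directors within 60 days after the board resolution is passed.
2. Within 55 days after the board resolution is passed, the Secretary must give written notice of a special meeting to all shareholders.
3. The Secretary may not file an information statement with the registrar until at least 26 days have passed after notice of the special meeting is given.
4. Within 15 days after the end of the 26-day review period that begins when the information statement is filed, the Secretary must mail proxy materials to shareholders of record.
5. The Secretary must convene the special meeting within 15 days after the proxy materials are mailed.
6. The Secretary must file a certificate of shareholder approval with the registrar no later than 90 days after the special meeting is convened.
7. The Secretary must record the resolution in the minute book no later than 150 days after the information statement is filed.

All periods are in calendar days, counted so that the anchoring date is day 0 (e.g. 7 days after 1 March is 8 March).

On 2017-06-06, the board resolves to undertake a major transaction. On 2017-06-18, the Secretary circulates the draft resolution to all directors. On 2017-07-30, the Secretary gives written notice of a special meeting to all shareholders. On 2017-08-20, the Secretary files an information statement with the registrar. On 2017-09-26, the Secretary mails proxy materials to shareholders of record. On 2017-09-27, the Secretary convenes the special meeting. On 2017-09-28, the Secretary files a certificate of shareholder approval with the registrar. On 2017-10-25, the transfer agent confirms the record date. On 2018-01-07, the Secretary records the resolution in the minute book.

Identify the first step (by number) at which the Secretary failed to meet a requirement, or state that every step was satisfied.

Step 3

Step 1: 60 days after 2017-06-06 (when the board resolution is passed) is 2017-08-05; done 2017-06-18 — timely.
Step 2: 55 days after 2017-06-06 (when the board resolution is passed) is 2017-07-31; done 2017-07-30 — timely.
Step 3: the earliest permitted date is 26 days after 2017-07-30 (when notice of the special meeting is given), i.e. 2017-08-25; 2017-08-20 is 5 days before the earliest permitted date.
No need to go further; step 3 was not satisfied.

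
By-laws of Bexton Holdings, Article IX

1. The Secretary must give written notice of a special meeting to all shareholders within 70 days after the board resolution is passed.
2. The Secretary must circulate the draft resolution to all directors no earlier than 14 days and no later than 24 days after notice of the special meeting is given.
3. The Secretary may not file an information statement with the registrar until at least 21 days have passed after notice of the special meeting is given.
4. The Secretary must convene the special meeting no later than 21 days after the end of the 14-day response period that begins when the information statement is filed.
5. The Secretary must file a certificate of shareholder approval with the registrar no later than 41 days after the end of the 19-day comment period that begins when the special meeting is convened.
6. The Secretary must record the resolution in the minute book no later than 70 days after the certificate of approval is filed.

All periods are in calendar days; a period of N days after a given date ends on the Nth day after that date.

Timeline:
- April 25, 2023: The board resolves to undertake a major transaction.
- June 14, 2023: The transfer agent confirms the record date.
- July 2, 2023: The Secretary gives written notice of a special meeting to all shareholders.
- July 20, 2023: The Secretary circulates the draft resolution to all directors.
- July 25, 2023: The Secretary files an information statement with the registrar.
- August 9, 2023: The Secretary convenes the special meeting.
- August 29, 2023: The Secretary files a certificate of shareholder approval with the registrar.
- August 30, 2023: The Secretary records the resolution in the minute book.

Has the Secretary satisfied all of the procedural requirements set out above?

(1) due by April 25, 2023 + 70 days = July 4, 2023; done July 2, 2023 — timely.
(2) the permitted window runs from July 2, 2023 + 14 = July 16, 2023 to July 2, 2023 + 24 = July 26, 2023; done July 20, 2023, which is between those dates.
(3) permitted from July 2, 2023 + 21 days = July 23, 2023 onward; done July 25, 2023, after the minimum wait.
(4) due by August 8, 2023 + 21 days = August 29, 2023; done August 9, 2023 — timely.
(5) due by August 28, 2023 + 41 days = October 8, 2023; completed August 29, 2023, before the deadline.
(6) due by August 29, 2023 + 70 days = November 7, 2023; done August 30, 2023 — timely.

Yes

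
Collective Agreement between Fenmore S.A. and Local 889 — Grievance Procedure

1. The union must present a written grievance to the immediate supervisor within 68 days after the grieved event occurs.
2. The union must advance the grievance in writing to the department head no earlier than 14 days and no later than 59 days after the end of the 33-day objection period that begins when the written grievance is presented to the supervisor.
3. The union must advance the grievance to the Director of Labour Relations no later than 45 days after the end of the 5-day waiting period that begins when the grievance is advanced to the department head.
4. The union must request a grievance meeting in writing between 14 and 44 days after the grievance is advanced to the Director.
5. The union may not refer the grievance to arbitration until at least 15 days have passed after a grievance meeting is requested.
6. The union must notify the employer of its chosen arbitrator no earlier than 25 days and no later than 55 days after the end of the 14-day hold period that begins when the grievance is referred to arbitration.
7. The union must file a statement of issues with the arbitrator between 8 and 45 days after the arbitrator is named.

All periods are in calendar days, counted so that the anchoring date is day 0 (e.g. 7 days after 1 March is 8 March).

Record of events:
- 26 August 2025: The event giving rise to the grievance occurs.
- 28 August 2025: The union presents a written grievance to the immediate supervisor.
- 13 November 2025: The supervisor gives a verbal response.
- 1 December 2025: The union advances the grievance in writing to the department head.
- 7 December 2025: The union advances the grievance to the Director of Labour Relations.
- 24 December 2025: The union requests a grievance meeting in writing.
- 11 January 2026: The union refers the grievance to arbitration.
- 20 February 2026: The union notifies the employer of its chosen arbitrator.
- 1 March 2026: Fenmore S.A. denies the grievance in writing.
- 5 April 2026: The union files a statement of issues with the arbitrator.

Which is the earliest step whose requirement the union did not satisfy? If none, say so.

Step 1: 68 days after 26 August 2025 (when the grieved event occurs) is 2 November 2025; done 28 August 2025 — timely.
Step 2: the window is 14–59 days after 30 September 2025 (end of the 33-day objection period, which began when the written grievance is presented to the supervisor on 28 August 2025), so 14 October 2025 through 28 November 2025; 1 December 2025 is 3 days past the end of the window.

Step 2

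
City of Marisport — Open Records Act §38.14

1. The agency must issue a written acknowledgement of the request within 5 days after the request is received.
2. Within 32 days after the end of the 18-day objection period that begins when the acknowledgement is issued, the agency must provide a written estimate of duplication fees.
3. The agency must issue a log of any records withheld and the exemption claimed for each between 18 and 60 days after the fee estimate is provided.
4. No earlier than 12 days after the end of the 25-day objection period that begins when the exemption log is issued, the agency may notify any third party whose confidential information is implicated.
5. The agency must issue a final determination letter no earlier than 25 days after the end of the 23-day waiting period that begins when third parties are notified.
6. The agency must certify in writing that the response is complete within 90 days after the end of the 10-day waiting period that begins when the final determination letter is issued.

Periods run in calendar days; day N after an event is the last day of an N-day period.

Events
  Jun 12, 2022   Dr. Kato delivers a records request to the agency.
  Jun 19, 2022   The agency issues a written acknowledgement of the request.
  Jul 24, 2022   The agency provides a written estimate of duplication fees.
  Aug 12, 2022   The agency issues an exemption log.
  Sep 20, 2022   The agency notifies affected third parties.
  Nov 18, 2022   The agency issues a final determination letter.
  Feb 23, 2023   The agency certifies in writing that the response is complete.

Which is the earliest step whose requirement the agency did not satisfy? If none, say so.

Step 1 — counting 5 days from Jun 12, 2022 (when the request is received) gives a deadline of Jun 17, 2022; not done until Jun 19, 2022, 2 days after the deadline.
No need to go further; step 1 was not satisfied.

Step 1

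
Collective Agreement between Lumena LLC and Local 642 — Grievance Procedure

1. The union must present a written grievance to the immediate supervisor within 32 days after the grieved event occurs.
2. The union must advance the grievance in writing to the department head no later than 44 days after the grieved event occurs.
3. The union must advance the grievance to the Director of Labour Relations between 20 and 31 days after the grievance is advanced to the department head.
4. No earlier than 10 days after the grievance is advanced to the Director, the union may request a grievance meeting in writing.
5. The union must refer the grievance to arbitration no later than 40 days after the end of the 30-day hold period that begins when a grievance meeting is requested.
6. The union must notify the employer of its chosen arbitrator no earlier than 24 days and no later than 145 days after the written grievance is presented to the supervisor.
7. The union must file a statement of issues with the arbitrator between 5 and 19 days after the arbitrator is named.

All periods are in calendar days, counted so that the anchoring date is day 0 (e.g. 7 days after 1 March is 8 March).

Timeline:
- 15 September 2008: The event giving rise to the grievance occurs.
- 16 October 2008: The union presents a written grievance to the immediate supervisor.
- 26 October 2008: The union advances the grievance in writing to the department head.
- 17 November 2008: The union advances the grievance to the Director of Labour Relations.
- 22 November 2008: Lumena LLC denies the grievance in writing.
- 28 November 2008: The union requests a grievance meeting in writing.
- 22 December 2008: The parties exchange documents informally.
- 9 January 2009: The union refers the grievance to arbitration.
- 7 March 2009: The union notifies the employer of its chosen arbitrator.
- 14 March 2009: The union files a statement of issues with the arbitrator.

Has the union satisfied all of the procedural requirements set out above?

Step 1 — counting 32 days from 15 September 2008 (when the grieved event occurs) gives a deadline of 17 October 2008; done 16 October 2008 — timely.
Step 2 — counting 44 days from 15 September 2008 (when the grieved event occurs) gives a deadline of 29 October 2008; done 26 October 2008 — timely.
Step 3 — 20 and 31 days from 26 October 2008 (when the grievance is advanced to the department head) are 15 November 2008 and 26 November 2008 respectively; done 17 November 2008, which is between those dates.
Step 4 — must wait 10 days from 17 November 2008 (when the grievance is advanced to the Director), so not before 27 November 2008; 28 November 2008 is on or after that date.
Step 5 — counting 40 days from 28 December 2008 (end of the 30-day hold period, which began when a grievance meeting is requested on 28 November 2008) gives a deadline of 6 February 2009; completed 9 January 2009, before the deadline.
Step 6 — 24 and 145 days from 16 October 2008 (when the written grievance is presented to the supervisor) are 9 November 2008 and 10 March 2009 respectively; done 7 March 2009 — within the window.
Step 7 — 5 and 19 days from 7 March 2009 (when the arbitrator is named) are 12 March 2009 and 26 March 2009 respectively; done 14 March 2009, which is between those dates.

Yes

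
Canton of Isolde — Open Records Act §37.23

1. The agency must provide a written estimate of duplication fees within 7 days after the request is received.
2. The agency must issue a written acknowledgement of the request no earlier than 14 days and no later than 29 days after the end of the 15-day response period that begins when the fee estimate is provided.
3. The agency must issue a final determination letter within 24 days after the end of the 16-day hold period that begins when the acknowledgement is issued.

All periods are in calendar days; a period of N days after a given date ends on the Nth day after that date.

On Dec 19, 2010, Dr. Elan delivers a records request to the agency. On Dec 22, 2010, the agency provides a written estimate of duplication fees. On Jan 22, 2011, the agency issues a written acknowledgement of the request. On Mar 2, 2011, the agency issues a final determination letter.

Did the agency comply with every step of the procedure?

Step 1 — counting 7 days from Dec 19, 2010 (when the request is received) gives a deadline of Dec 26, 2010; Dec 22, 2010 is within that limit.
Step 2 — 14 and 29 days from Jan 6, 2011 (end of the 15-day response period, which began when the fee estimate is provided on Dec 22, 2010) are Jan 20, 2011 and Feb 4, 2011 respectively; done Jan 22, 2011 — within the window.
Step 3 — counting 24 days from Feb 7, 2011 (end of the 16-day hold period, which began when the acknowledgement is issued on Jan 22, 2011) gives a deadline of Mar 3, 2011; completed Mar 2, 2011, before the deadline.

Yes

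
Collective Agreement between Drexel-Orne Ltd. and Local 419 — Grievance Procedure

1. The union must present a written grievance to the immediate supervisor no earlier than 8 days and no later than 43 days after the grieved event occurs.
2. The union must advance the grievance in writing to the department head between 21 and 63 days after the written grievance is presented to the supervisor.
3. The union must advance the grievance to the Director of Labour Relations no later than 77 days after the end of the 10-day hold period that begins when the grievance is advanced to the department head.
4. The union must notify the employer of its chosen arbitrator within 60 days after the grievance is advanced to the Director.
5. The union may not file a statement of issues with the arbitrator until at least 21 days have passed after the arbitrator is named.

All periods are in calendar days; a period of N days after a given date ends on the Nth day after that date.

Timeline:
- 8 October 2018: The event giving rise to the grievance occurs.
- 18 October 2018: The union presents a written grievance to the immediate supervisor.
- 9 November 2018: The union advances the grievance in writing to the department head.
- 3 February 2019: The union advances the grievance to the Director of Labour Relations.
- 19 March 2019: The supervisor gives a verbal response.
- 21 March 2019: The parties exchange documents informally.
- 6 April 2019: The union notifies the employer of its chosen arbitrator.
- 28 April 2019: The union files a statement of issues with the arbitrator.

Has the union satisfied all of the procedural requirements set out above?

No

(1) the permitted window runs from 8 October 2018 + 8 = 16 October 2018 to 8 October 2018 + 43 = 20 November 2018; done 18 October 2018 — within the window.
(2) the permitted window runs from 18 October 2018 + 21 = 8 November 2018 to 18 October 2018 + 63 = 20 December 2018; done 9 November 2018 — within the window.
(3) due by 19 November 2018 + 77 days = 4 February 2019; 3 February 2019 is within that limit.
(4) due by 3 February 2019 + 60 days = 4 April 2019; not done until 6 April 2019, 2 days after the deadline.
That is the first point of non-compliance.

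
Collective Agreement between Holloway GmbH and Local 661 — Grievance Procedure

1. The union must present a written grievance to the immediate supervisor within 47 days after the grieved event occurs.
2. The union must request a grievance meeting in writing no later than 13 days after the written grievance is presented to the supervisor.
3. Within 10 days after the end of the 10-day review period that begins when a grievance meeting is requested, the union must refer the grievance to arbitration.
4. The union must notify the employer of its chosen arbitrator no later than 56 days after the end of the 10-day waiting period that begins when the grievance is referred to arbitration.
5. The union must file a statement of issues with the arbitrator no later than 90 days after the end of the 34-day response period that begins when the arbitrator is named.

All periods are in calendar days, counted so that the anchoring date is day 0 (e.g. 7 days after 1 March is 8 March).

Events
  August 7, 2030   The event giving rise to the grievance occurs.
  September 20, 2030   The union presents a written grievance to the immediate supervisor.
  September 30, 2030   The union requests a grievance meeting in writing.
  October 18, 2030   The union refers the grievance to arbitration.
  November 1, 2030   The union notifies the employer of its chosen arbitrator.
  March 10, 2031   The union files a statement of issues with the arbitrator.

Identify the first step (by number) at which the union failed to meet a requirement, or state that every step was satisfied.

Step 5

Step 1: 47 days after August 7, 2030 (when the grieved event occurs) is September 23, 2030; completed September 20, 2030, before the deadline.
Step 2: 13 days after September 20, 2030 (when the written grievance is presented to the supervisor) is October 3, 2030; done September 30, 2030 — timely.
Step 3: 10 days after October 10, 2030 (end of the 10-day review period, which began when a grievance meeting is requested on September 30, 2030) is October 20, 2030; done October 18, 2030 — timely.
Step 4: 56 days after October 28, 2030 (end of the 10-day waiting period, which began when the grievance is referred to arbitration on October 18, 2030) is December 23, 2030; completed November 1, 2030, before the deadline.
Step 5: 90 days after December 5, 2030 (end of the 34-day response period, which began when the arbitrator is named on November 1, 2030) is March 5, 2031; done March 10, 2031 — 5 days late.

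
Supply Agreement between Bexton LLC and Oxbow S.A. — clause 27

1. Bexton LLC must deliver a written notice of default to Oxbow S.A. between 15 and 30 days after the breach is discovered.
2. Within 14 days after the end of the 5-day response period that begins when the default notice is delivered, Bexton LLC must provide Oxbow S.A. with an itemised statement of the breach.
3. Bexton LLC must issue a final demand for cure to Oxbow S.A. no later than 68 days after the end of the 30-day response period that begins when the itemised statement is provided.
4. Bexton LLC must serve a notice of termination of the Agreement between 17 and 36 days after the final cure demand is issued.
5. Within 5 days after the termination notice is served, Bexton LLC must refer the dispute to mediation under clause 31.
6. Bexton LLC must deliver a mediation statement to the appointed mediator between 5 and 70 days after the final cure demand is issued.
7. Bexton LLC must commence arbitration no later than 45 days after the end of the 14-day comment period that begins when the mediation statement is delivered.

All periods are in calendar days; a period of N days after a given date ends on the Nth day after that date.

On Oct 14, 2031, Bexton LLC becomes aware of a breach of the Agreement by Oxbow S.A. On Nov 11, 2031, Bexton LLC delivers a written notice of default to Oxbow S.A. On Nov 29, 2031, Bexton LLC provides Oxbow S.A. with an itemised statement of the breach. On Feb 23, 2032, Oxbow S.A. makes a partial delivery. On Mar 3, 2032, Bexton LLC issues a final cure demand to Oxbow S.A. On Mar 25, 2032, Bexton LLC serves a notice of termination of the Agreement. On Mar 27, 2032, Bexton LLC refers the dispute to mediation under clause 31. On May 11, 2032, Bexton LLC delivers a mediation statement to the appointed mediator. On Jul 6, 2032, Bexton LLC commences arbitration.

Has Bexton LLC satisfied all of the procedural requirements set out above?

Yes

Step 1: the window is 15–30 days after Oct 14, 2031 (when the breach is discovered), so Oct 29, 2031 through Nov 13, 2031; done Nov 11, 2031 — within the window.
Step 2: 14 days after Nov 16, 2031 (end of the 5-day response period, which began when the default notice is delivered on Nov 11, 2031) is Nov 30, 2031; Nov 29, 2031 is within that limit.
Step 3: 68 days after Dec 29, 2031 (end of the 30-day response period, which began when the itemised statement is provided on Nov 29, 2031) is Mar 6, 2032; Mar 3, 2032 is within that limit.
Step 4: the window is 17–36 days after Mar 3, 2032 (when the final cure demand is issued), so Mar 20, 2032 through Apr 8, 2032; Mar 25, 2032 falls inside that range.
Step 5: 5 days after Mar 25, 2032 (when the termination notice is served) is Mar 30, 2032; Mar 27, 2032 is within that limit.
Step 6: the window is 5–70 days after Mar 3, 2032 (when the final cure demand is issued), so Mar 8, 2032 through May 12, 2032; done May 11, 2032 — within the window.
Step 7: 45 days after May 25, 2032 (end of the 14-day comment period, which began when the mediation statement is delivered on May 11, 2032) is Jul 9, 2032; Jul 6, 2032 is within that limit.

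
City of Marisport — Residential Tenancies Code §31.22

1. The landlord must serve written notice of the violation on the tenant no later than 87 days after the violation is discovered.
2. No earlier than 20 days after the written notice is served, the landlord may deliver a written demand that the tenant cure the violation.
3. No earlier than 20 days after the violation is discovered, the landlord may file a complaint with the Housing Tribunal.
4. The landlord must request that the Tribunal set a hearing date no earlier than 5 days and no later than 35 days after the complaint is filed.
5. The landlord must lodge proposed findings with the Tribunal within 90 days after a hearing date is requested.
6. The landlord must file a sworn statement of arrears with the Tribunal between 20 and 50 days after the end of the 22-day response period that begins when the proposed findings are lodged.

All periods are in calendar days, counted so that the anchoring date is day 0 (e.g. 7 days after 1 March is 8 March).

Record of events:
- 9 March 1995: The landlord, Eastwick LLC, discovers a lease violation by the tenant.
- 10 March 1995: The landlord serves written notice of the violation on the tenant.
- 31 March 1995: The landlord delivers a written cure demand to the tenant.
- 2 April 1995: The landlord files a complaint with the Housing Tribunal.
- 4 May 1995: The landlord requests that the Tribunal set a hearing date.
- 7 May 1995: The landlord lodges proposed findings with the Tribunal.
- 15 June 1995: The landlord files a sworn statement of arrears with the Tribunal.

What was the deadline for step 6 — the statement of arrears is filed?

18 July 1995

The proposed findings are lodged on 7 May 1995; the 22-day response period therefore ends 29 May 1995, and step 6 runs from that date. The window is 20–50 days after 29 May 1995; it closes on 18 July 1995.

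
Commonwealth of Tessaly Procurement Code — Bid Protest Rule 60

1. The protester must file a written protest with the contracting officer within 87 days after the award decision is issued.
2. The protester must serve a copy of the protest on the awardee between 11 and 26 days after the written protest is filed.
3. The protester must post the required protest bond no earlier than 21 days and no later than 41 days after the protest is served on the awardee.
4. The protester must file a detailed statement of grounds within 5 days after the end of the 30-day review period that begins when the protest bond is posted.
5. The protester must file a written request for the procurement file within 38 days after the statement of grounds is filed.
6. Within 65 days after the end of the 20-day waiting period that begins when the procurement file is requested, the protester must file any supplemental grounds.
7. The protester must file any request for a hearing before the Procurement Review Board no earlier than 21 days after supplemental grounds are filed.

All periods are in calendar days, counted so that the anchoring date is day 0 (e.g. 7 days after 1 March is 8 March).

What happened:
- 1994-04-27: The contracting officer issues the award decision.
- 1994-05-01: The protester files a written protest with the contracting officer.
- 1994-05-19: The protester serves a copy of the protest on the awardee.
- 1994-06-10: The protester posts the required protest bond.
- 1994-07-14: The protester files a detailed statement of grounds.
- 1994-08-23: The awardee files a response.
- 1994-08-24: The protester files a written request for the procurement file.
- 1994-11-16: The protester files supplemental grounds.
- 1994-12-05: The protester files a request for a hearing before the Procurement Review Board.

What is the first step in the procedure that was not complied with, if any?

Step 1: 87 days after 1994-04-27 (when the award decision is issued) is 1994-07-23; done 1994-05-01 — timely.
Step 2: the window is 11–26 days after 1994-05-01 (when the written protest is filed), so 1994-05-12 through 1994-05-27; 1994-05-19 falls inside that range.
Step 3: the window is 21–41 days after 1994-05-19 (when the protest is served on the awardee), so 1994-06-09 through 1994-06-29; done 1994-06-10, which is between those dates.
Step 4: 5 days after 1994-07-10 (end of the 30-day review period, which began when the protest bond is posted on 1994-06-10) is 1994-07-15; 1994-07-14 is within that limit.
Step 5: 38 days after 1994-07-14 (when the statement of grounds is filed) is 1994-08-21; not done until 1994-08-24, 3 days after the deadline.
No need to go further; step 5 was not satisfied.

Step 5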